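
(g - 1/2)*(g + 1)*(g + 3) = g^3 + 7*g^2/2 + g - 3/2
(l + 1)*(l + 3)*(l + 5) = l^3 + 9*l^2 + 23*l + 15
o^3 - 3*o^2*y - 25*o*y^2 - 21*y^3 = (o - 7*y)*(o + y)*(o + 3*y)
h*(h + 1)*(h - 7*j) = h^3 - 7*h^2*j + h^2 - 7*h*j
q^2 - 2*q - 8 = (q - 4)*(q + 2)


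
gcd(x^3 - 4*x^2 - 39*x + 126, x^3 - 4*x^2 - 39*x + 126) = x^3 - 4*x^2 - 39*x + 126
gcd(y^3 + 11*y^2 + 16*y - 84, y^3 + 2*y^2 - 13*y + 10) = y - 2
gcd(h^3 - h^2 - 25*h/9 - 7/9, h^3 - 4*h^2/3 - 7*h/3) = h^2 - 4*h/3 - 7/3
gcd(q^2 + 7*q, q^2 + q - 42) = q + 7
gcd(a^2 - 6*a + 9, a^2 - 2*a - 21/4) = 1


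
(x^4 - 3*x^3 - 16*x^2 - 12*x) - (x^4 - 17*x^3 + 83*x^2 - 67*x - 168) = 14*x^3 - 99*x^2 + 55*x + 168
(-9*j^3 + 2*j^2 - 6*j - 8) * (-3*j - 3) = 27*j^4 + 21*j^3 + 12*j^2 + 42*j + 24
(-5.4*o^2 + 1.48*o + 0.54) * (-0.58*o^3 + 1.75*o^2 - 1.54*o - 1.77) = 3.132*o^5 - 10.3084*o^4 + 10.5928*o^3 + 8.2238*o^2 - 3.4512*o - 0.9558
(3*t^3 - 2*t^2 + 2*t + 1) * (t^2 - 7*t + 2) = 3*t^5 - 23*t^4 + 22*t^3 - 17*t^2 - 3*t + 2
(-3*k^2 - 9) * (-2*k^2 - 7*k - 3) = 6*k^4 + 21*k^3 + 27*k^2 + 63*k + 27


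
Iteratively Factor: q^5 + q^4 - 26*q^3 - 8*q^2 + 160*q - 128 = (q + 4)*(q^4 - 3*q^3 - 14*q^2 + 48*q - 32) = (q - 4)*(q + 4)*(q^3 + q^2 - 10*q + 8) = (q - 4)*(q - 1)*(q + 4)*(q^2 + 2*q - 8) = (q - 4)*(q - 1)*(q + 4)^2*(q - 2)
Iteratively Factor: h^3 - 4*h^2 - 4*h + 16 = (h - 4)*(h^2 - 4) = (h - 4)*(h + 2)*(h - 2)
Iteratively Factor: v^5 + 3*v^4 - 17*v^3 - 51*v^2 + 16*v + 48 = (v + 4)*(v^4 - v^3 - 13*v^2 + v + 12) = (v + 3)*(v + 4)*(v^3 - 4*v^2 - v + 4) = (v - 4)*(v + 3)*(v + 4)*(v^2 - 1) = (v - 4)*(v - 1)*(v + 3)*(v + 4)*(v + 1)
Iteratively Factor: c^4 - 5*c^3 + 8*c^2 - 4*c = (c)*(c^3 - 5*c^2 + 8*c - 4) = c*(c - 2)*(c^2 - 3*c + 2) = c*(c - 2)^2*(c - 1)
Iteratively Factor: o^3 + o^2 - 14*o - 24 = (o - 4)*(o^2 + 5*o + 6) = (o - 4)*(o + 2)*(o + 3)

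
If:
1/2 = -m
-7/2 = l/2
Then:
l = -7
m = -1/2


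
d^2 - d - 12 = (d - 4)*(d + 3)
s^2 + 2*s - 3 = (s - 1)*(s + 3)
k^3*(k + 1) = k^4 + k^3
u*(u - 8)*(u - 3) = u^3 - 11*u^2 + 24*u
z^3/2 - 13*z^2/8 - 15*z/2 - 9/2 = (z/2 + 1)*(z - 6)*(z + 3/4)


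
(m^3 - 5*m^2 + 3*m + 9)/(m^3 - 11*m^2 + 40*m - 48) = (m^2 - 2*m - 3)/(m^2 - 8*m + 16)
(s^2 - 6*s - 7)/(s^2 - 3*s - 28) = (s + 1)/(s + 4)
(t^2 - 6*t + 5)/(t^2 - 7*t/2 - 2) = 2*(-t^2 + 6*t - 5)/(-2*t^2 + 7*t + 4)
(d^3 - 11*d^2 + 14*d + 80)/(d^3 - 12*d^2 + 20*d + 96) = (d - 5)/(d - 6)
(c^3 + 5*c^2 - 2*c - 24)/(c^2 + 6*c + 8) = (c^2 + c - 6)/(c + 2)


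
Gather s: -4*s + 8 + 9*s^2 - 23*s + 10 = 9*s^2 - 27*s + 18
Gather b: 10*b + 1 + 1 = 10*b + 2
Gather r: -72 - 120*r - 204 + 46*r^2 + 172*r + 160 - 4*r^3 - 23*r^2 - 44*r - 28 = -4*r^3 + 23*r^2 + 8*r - 144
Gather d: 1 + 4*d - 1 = 4*d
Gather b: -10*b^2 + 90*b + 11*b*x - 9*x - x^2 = -10*b^2 + b*(11*x + 90) - x^2 - 9*x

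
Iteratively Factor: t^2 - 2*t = (t - 2)*(t)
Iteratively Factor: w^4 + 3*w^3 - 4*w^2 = (w)*(w^3 + 3*w^2 - 4*w) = w^2*(w^2 + 3*w - 4) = w^2*(w - 1)*(w + 4)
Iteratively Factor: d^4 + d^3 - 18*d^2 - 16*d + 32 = (d + 4)*(d^3 - 3*d^2 - 6*d + 8) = (d - 4)*(d + 4)*(d^2 + d - 2) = (d - 4)*(d + 2)*(d + 4)*(d - 1)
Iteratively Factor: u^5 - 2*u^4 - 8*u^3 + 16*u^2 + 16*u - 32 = (u - 2)*(u^4 - 8*u^2 + 16) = (u - 2)*(u + 2)*(u^3 - 2*u^2 - 4*u + 8) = (u - 2)^2*(u + 2)*(u^2 - 4) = (u - 2)^2*(u + 2)^2*(u - 2)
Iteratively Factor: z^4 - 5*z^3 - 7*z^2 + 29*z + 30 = (z - 5)*(z^3 - 7*z - 6) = (z - 5)*(z + 2)*(z^2 - 2*z - 3) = (z - 5)*(z - 3)*(z + 2)*(z + 1)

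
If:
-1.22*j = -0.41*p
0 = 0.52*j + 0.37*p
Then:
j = 0.00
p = 0.00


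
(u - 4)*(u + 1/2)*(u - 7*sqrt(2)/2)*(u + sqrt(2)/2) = u^4 - 3*sqrt(2)*u^3 - 7*u^3/2 - 11*u^2/2 + 21*sqrt(2)*u^2/2 + 6*sqrt(2)*u + 49*u/4 + 7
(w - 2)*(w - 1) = w^2 - 3*w + 2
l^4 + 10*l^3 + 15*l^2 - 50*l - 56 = (l - 2)*(l + 1)*(l + 4)*(l + 7)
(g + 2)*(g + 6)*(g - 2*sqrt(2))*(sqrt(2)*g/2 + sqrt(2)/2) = sqrt(2)*g^4/2 - 2*g^3 + 9*sqrt(2)*g^3/2 - 18*g^2 + 10*sqrt(2)*g^2 - 40*g + 6*sqrt(2)*g - 24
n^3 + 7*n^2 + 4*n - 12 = (n - 1)*(n + 2)*(n + 6)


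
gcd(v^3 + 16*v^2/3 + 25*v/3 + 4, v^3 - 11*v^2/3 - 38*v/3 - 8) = v^2 + 7*v/3 + 4/3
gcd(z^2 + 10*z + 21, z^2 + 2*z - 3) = z + 3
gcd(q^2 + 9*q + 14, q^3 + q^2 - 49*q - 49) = q + 7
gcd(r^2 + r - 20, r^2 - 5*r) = 1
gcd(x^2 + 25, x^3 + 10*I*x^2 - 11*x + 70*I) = x + 5*I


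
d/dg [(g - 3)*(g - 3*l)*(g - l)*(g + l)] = 4*g^3 - 9*g^2*l - 9*g^2 - 2*g*l^2 + 18*g*l + 3*l^3 + 3*l^2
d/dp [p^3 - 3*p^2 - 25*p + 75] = 3*p^2 - 6*p - 25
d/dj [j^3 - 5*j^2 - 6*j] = 3*j^2 - 10*j - 6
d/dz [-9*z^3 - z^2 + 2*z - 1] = -27*z^2 - 2*z + 2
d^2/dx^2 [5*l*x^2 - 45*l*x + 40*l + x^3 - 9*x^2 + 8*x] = 10*l + 6*x - 18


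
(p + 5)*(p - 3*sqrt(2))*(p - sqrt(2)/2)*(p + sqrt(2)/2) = p^4 - 3*sqrt(2)*p^3 + 5*p^3 - 15*sqrt(2)*p^2 - p^2/2 - 5*p/2 + 3*sqrt(2)*p/2 + 15*sqrt(2)/2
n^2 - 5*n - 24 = (n - 8)*(n + 3)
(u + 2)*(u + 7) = u^2 + 9*u + 14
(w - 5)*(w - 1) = w^2 - 6*w + 5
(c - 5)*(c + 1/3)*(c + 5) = c^3 + c^2/3 - 25*c - 25/3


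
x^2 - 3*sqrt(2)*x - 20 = (x - 5*sqrt(2))*(x + 2*sqrt(2))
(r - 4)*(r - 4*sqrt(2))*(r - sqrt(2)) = r^3 - 5*sqrt(2)*r^2 - 4*r^2 + 8*r + 20*sqrt(2)*r - 32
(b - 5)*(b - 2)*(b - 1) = b^3 - 8*b^2 + 17*b - 10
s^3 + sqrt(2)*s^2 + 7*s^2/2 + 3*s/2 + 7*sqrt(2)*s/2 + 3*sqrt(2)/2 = (s + 1/2)*(s + 3)*(s + sqrt(2))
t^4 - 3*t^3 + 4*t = t*(t - 2)^2*(t + 1)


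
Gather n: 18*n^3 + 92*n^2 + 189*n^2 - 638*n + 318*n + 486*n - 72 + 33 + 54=18*n^3 + 281*n^2 + 166*n + 15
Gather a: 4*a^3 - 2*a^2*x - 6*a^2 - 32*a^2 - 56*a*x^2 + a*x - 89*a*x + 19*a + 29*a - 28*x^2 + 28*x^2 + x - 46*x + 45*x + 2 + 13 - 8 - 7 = 4*a^3 + a^2*(-2*x - 38) + a*(-56*x^2 - 88*x + 48)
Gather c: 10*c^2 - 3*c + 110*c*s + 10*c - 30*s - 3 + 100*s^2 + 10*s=10*c^2 + c*(110*s + 7) + 100*s^2 - 20*s - 3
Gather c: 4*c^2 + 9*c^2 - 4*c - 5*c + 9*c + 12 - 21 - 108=13*c^2 - 117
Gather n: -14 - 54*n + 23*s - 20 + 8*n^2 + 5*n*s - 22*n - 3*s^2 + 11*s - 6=8*n^2 + n*(5*s - 76) - 3*s^2 + 34*s - 40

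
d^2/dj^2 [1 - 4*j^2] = -8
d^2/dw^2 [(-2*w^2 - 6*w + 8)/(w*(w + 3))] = 48*(w^2 + 3*w + 3)/(w^3*(w^3 + 9*w^2 + 27*w + 27))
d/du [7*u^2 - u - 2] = 14*u - 1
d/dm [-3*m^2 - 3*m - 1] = -6*m - 3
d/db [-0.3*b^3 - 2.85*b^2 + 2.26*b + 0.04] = -0.9*b^2 - 5.7*b + 2.26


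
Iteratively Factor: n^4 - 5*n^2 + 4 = (n + 2)*(n^3 - 2*n^2 - n + 2) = (n - 1)*(n + 2)*(n^2 - n - 2) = (n - 1)*(n + 1)*(n + 2)*(n - 2)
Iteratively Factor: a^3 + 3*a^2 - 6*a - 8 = (a - 2)*(a^2 + 5*a + 4) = (a - 2)*(a + 1)*(a + 4)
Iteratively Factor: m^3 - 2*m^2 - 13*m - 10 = (m - 5)*(m^2 + 3*m + 2) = (m - 5)*(m + 1)*(m + 2)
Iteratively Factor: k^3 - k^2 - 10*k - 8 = (k - 4)*(k^2 + 3*k + 2) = (k - 4)*(k + 1)*(k + 2)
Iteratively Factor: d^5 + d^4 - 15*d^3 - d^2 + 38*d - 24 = (d + 2)*(d^4 - d^3 - 13*d^2 + 25*d - 12) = (d + 2)*(d + 4)*(d^3 - 5*d^2 + 7*d - 3) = (d - 1)*(d + 2)*(d + 4)*(d^2 - 4*d + 3) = (d - 3)*(d - 1)*(d + 2)*(d + 4)*(d - 1)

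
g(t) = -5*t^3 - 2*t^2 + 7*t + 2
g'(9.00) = -1244.00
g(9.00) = -3742.00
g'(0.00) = 7.00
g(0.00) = 2.00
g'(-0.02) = 7.07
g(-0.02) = 1.86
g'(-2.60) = -84.00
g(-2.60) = 58.16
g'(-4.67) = -301.45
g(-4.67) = 434.93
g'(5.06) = -397.29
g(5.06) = -661.56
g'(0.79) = -5.52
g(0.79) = 3.82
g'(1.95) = -57.84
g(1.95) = -29.03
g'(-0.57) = 4.41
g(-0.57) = -1.71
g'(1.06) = -14.09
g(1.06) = 1.22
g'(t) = -15*t^2 - 4*t + 7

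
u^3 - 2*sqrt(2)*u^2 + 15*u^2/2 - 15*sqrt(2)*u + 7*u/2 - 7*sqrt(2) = (u + 1/2)*(u + 7)*(u - 2*sqrt(2))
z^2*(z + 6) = z^3 + 6*z^2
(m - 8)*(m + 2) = m^2 - 6*m - 16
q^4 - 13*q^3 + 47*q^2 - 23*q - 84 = (q - 7)*(q - 4)*(q - 3)*(q + 1)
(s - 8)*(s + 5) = s^2 - 3*s - 40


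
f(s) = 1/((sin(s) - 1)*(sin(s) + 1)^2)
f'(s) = -2*cos(s)/((sin(s) - 1)*(sin(s) + 1)^3) - cos(s)/((sin(s) - 1)^2*(sin(s) + 1)^2)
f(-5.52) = -1.13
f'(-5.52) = -1.68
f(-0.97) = -17.87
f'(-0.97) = 109.84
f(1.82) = -8.35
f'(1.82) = 64.57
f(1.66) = -63.13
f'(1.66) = 1408.79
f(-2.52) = -3.62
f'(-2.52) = -12.24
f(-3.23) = -0.93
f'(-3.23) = -0.68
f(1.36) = -11.55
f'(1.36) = -106.72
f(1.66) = -63.13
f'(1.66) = 1408.79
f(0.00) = -1.00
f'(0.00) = 1.00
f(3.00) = -0.89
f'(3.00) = -0.52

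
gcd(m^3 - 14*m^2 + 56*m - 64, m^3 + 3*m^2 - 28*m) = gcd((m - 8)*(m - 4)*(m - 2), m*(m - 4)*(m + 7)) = m - 4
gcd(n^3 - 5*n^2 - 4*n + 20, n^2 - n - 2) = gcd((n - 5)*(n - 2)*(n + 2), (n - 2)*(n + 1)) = n - 2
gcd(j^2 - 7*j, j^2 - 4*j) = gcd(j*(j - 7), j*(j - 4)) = j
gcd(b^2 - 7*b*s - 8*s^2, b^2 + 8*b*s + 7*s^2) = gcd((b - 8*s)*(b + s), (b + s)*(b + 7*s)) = b + s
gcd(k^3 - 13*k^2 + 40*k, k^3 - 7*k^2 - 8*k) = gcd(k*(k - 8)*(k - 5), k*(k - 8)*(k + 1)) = k^2 - 8*k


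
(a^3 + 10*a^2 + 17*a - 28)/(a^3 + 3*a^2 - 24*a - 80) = (a^2 + 6*a - 7)/(a^2 - a - 20)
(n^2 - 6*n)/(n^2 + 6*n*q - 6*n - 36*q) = n/(n + 6*q)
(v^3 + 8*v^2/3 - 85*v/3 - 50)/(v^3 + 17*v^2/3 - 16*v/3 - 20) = (v - 5)/(v - 2)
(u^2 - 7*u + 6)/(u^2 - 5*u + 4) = (u - 6)/(u - 4)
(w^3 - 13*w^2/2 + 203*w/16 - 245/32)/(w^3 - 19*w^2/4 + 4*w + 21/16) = (16*w^2 - 48*w + 35)/(2*(8*w^2 - 10*w - 3))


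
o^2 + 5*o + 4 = (o + 1)*(o + 4)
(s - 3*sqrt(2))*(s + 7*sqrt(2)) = s^2 + 4*sqrt(2)*s - 42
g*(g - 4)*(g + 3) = g^3 - g^2 - 12*g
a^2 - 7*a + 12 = (a - 4)*(a - 3)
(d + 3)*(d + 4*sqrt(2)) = d^2 + 3*d + 4*sqrt(2)*d + 12*sqrt(2)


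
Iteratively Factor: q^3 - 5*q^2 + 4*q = (q - 4)*(q^2 - q) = (q - 4)*(q - 1)*(q)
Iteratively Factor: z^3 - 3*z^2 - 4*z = (z - 4)*(z^2 + z) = z*(z - 4)*(z + 1)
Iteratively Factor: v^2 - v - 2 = (v - 2)*(v + 1)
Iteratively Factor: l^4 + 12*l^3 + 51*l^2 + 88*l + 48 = (l + 1)*(l^3 + 11*l^2 + 40*l + 48) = (l + 1)*(l + 3)*(l^2 + 8*l + 16) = (l + 1)*(l + 3)*(l + 4)*(l + 4)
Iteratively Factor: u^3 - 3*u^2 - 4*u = (u)*(u^2 - 3*u - 4) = u*(u + 1)*(u - 4)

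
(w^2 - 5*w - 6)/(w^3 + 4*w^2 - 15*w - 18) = (w - 6)/(w^2 + 3*w - 18)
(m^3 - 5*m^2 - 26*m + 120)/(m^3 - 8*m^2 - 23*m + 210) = (m - 4)/(m - 7)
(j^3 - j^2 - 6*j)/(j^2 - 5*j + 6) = j*(j + 2)/(j - 2)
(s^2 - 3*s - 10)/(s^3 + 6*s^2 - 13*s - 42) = (s - 5)/(s^2 + 4*s - 21)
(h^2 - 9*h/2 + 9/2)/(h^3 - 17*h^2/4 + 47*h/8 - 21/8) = 4*(h - 3)/(4*h^2 - 11*h + 7)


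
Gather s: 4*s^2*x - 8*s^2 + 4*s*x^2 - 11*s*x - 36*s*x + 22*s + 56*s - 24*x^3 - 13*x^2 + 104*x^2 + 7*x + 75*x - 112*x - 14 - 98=s^2*(4*x - 8) + s*(4*x^2 - 47*x + 78) - 24*x^3 + 91*x^2 - 30*x - 112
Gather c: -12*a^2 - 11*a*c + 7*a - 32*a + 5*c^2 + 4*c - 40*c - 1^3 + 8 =-12*a^2 - 25*a + 5*c^2 + c*(-11*a - 36) + 7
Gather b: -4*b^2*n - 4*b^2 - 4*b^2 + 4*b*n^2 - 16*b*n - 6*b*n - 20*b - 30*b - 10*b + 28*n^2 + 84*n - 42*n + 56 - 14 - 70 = b^2*(-4*n - 8) + b*(4*n^2 - 22*n - 60) + 28*n^2 + 42*n - 28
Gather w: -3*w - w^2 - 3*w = -w^2 - 6*w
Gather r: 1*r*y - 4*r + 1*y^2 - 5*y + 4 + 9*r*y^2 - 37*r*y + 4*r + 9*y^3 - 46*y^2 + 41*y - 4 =r*(9*y^2 - 36*y) + 9*y^3 - 45*y^2 + 36*y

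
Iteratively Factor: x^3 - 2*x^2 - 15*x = (x - 5)*(x^2 + 3*x) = (x - 5)*(x + 3)*(x)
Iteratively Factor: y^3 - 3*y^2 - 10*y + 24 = (y - 4)*(y^2 + y - 6) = (y - 4)*(y - 2)*(y + 3)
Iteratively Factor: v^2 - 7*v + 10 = (v - 5)*(v - 2)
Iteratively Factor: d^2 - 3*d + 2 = (d - 1)*(d - 2)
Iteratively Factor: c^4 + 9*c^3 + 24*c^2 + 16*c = (c + 1)*(c^3 + 8*c^2 + 16*c) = (c + 1)*(c + 4)*(c^2 + 4*c) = (c + 1)*(c + 4)^2*(c)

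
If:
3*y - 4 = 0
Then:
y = 4/3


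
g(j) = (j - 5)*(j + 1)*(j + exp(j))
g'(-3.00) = 46.30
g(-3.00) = -47.20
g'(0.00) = -14.00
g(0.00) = -5.00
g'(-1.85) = 19.77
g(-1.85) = -9.86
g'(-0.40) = -6.71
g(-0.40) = -0.88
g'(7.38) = 49336.61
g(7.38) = 32129.83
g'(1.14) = -41.43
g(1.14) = -35.25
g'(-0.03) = -13.43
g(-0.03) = -4.59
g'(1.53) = -55.10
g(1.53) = -53.98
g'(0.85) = -32.98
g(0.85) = -24.49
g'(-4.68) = 98.35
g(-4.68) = -166.38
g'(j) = (j - 5)*(j + 1)*(exp(j) + 1) + (j - 5)*(j + exp(j)) + (j + 1)*(j + exp(j))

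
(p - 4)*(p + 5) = p^2 + p - 20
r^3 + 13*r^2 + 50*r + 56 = (r + 2)*(r + 4)*(r + 7)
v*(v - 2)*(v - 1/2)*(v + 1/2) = v^4 - 2*v^3 - v^2/4 + v/2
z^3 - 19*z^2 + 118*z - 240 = (z - 8)*(z - 6)*(z - 5)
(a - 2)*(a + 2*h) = a^2 + 2*a*h - 2*a - 4*h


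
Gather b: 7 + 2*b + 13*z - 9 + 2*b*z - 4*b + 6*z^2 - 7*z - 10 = b*(2*z - 2) + 6*z^2 + 6*z - 12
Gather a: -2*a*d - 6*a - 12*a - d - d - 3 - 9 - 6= a*(-2*d - 18) - 2*d - 18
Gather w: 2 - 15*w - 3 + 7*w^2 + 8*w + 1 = 7*w^2 - 7*w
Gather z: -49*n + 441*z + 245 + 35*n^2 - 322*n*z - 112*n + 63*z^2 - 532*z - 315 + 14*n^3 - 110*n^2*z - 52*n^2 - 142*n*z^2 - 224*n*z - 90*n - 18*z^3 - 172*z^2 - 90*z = 14*n^3 - 17*n^2 - 251*n - 18*z^3 + z^2*(-142*n - 109) + z*(-110*n^2 - 546*n - 181) - 70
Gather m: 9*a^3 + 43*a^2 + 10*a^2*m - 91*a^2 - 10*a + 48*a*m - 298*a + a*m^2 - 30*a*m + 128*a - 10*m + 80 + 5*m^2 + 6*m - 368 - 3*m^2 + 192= 9*a^3 - 48*a^2 - 180*a + m^2*(a + 2) + m*(10*a^2 + 18*a - 4) - 96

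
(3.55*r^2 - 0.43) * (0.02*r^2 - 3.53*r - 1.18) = 0.071*r^4 - 12.5315*r^3 - 4.1976*r^2 + 1.5179*r + 0.5074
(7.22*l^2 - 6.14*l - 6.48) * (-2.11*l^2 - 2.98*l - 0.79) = -15.2342*l^4 - 8.5602*l^3 + 26.2662*l^2 + 24.161*l + 5.1192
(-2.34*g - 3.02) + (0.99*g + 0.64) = -1.35*g - 2.38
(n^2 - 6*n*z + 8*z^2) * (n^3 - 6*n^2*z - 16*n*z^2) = n^5 - 12*n^4*z + 28*n^3*z^2 + 48*n^2*z^3 - 128*n*z^4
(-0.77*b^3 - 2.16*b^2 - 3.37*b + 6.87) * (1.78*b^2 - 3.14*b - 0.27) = -1.3706*b^5 - 1.427*b^4 + 0.991700000000001*b^3 + 23.3936*b^2 - 20.6619*b - 1.8549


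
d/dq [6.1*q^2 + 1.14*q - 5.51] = 12.2*q + 1.14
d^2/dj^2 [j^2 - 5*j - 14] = 2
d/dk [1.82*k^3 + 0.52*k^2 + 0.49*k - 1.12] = 5.46*k^2 + 1.04*k + 0.49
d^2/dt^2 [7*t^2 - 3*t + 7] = 14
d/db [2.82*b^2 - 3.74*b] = 5.64*b - 3.74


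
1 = 1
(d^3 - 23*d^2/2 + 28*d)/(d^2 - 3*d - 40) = d*(2*d - 7)/(2*(d + 5))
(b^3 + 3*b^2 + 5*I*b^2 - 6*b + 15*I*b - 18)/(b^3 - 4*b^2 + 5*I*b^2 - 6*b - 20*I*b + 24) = (b + 3)/(b - 4)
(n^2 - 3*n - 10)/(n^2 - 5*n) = (n + 2)/n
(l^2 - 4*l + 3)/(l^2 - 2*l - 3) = (l - 1)/(l + 1)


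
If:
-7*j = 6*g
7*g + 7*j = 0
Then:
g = 0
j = 0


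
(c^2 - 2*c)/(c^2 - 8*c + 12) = c/(c - 6)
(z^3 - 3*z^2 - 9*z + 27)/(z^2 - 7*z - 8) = (-z^3 + 3*z^2 + 9*z - 27)/(-z^2 + 7*z + 8)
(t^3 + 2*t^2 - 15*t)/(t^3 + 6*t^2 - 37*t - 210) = t*(t - 3)/(t^2 + t - 42)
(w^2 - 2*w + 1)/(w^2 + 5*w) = (w^2 - 2*w + 1)/(w*(w + 5))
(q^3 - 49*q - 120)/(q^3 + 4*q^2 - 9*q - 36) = (q^2 - 3*q - 40)/(q^2 + q - 12)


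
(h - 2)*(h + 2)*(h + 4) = h^3 + 4*h^2 - 4*h - 16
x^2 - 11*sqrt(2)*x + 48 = (x - 8*sqrt(2))*(x - 3*sqrt(2))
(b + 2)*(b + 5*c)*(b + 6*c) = b^3 + 11*b^2*c + 2*b^2 + 30*b*c^2 + 22*b*c + 60*c^2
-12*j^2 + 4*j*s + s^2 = (-2*j + s)*(6*j + s)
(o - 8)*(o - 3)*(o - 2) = o^3 - 13*o^2 + 46*o - 48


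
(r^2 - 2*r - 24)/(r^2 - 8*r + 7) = (r^2 - 2*r - 24)/(r^2 - 8*r + 7)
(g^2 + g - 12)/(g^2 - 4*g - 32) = (g - 3)/(g - 8)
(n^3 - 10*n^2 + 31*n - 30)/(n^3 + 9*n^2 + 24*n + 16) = (n^3 - 10*n^2 + 31*n - 30)/(n^3 + 9*n^2 + 24*n + 16)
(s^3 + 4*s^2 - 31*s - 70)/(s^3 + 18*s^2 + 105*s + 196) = (s^2 - 3*s - 10)/(s^2 + 11*s + 28)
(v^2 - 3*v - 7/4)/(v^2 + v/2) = (v - 7/2)/v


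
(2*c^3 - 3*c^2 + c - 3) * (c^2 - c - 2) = 2*c^5 - 5*c^4 + 2*c^2 + c + 6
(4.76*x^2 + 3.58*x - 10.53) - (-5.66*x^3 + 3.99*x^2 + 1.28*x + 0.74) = 5.66*x^3 + 0.77*x^2 + 2.3*x - 11.27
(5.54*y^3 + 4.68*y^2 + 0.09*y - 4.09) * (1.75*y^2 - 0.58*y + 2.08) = 9.695*y^5 + 4.9768*y^4 + 8.9663*y^3 + 2.5247*y^2 + 2.5594*y - 8.5072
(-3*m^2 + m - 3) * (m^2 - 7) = -3*m^4 + m^3 + 18*m^2 - 7*m + 21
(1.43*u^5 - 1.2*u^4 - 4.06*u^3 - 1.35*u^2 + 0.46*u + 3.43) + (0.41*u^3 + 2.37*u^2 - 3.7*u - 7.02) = 1.43*u^5 - 1.2*u^4 - 3.65*u^3 + 1.02*u^2 - 3.24*u - 3.59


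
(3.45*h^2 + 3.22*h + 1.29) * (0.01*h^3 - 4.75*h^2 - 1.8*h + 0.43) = 0.0345*h^5 - 16.3553*h^4 - 21.4921*h^3 - 10.44*h^2 - 0.9374*h + 0.5547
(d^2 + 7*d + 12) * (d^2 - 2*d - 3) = d^4 + 5*d^3 - 5*d^2 - 45*d - 36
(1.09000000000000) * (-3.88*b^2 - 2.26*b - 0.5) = -4.2292*b^2 - 2.4634*b - 0.545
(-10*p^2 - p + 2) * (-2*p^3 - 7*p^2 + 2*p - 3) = 20*p^5 + 72*p^4 - 17*p^3 + 14*p^2 + 7*p - 6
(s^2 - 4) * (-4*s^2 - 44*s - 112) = -4*s^4 - 44*s^3 - 96*s^2 + 176*s + 448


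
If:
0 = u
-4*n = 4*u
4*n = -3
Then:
No Solution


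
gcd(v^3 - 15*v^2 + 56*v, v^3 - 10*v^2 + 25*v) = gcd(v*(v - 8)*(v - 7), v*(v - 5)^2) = v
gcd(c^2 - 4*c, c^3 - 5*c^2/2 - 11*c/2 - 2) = c - 4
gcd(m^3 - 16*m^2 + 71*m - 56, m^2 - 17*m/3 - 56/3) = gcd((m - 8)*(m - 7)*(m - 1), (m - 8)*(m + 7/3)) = m - 8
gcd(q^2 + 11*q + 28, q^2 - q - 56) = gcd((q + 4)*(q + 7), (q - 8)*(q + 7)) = q + 7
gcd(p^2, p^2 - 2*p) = p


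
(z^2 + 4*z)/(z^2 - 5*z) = (z + 4)/(z - 5)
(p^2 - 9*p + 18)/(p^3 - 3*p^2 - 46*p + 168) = (p - 3)/(p^2 + 3*p - 28)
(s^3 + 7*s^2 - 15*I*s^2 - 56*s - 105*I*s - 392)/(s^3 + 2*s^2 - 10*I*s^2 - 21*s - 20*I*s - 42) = (s^2 + s*(7 - 8*I) - 56*I)/(s^2 + s*(2 - 3*I) - 6*I)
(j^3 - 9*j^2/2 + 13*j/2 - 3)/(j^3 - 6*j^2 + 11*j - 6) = (j - 3/2)/(j - 3)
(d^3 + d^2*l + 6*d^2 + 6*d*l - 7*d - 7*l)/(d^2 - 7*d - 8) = (-d^3 - d^2*l - 6*d^2 - 6*d*l + 7*d + 7*l)/(-d^2 + 7*d + 8)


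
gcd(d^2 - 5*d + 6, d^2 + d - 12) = d - 3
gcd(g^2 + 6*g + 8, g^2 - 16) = g + 4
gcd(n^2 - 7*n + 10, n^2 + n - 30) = n - 5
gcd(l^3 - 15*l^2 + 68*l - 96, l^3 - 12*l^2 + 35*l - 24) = l^2 - 11*l + 24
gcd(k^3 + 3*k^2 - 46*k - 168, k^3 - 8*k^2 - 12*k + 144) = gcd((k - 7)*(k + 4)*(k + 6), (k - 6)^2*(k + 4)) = k + 4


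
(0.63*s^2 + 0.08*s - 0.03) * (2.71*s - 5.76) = 1.7073*s^3 - 3.412*s^2 - 0.5421*s + 0.1728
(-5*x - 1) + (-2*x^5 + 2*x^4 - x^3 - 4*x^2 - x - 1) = -2*x^5 + 2*x^4 - x^3 - 4*x^2 - 6*x - 2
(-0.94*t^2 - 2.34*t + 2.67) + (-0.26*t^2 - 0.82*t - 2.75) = -1.2*t^2 - 3.16*t - 0.0800000000000001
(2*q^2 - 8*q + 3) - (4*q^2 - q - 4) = -2*q^2 - 7*q + 7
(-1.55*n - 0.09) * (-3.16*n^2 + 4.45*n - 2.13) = 4.898*n^3 - 6.6131*n^2 + 2.901*n + 0.1917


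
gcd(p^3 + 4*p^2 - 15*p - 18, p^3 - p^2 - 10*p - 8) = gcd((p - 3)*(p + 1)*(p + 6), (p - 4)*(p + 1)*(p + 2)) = p + 1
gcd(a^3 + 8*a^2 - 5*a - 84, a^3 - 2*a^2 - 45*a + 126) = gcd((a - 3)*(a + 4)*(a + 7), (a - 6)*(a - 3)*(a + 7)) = a^2 + 4*a - 21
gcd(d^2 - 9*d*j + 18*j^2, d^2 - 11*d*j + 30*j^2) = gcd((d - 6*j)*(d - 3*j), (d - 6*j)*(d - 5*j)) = d - 6*j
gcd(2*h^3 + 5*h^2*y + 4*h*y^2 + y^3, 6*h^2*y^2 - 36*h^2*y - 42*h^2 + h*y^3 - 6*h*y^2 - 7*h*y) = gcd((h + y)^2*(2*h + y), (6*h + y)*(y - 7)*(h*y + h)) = 1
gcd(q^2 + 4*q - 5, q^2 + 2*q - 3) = q - 1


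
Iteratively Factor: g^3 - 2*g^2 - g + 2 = (g - 1)*(g^2 - g - 2) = (g - 1)*(g + 1)*(g - 2)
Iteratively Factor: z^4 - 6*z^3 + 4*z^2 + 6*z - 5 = (z - 1)*(z^3 - 5*z^2 - z + 5) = (z - 5)*(z - 1)*(z^2 - 1) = (z - 5)*(z - 1)*(z + 1)*(z - 1)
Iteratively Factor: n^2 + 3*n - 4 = (n + 4)*(n - 1)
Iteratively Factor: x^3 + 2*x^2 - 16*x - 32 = (x + 2)*(x^2 - 16) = (x + 2)*(x + 4)*(x - 4)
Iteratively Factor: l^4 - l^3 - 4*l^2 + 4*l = (l - 1)*(l^3 - 4*l) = (l - 2)*(l - 1)*(l^2 + 2*l) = l*(l - 2)*(l - 1)*(l + 2)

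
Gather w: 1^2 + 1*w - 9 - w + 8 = 0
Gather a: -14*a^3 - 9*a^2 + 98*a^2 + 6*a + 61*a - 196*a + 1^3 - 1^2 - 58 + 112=-14*a^3 + 89*a^2 - 129*a + 54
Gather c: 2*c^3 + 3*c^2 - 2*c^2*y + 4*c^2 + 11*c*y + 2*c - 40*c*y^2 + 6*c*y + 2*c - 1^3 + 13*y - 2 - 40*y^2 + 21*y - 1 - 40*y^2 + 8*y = 2*c^3 + c^2*(7 - 2*y) + c*(-40*y^2 + 17*y + 4) - 80*y^2 + 42*y - 4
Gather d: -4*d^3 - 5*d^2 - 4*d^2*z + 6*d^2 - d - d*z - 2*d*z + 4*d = -4*d^3 + d^2*(1 - 4*z) + d*(3 - 3*z)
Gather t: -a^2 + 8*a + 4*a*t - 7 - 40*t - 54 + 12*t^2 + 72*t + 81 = -a^2 + 8*a + 12*t^2 + t*(4*a + 32) + 20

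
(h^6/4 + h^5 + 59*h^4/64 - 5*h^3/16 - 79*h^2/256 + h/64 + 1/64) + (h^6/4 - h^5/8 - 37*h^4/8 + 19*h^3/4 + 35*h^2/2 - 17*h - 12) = h^6/2 + 7*h^5/8 - 237*h^4/64 + 71*h^3/16 + 4401*h^2/256 - 1087*h/64 - 767/64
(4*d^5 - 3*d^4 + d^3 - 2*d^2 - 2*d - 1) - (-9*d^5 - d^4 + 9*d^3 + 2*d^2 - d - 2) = 13*d^5 - 2*d^4 - 8*d^3 - 4*d^2 - d + 1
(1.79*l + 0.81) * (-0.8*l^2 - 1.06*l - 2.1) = -1.432*l^3 - 2.5454*l^2 - 4.6176*l - 1.701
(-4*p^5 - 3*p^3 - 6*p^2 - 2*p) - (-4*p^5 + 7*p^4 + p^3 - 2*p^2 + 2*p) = -7*p^4 - 4*p^3 - 4*p^2 - 4*p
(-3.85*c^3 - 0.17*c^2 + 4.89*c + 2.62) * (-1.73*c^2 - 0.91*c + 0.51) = 6.6605*c^5 + 3.7976*c^4 - 10.2685*c^3 - 9.0692*c^2 + 0.1097*c + 1.3362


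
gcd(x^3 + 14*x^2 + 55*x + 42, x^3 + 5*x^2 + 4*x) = x + 1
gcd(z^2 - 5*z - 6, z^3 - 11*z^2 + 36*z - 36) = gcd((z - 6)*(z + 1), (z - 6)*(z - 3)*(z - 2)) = z - 6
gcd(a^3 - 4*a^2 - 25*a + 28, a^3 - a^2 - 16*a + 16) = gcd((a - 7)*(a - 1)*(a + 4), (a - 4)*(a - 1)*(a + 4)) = a^2 + 3*a - 4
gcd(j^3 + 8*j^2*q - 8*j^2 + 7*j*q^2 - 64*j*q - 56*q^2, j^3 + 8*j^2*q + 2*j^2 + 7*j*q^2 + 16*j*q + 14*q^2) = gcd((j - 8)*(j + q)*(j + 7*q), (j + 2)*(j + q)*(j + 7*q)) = j^2 + 8*j*q + 7*q^2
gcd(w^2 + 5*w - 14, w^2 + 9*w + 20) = 1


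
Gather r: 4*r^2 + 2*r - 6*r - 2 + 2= 4*r^2 - 4*r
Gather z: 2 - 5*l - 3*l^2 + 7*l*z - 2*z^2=-3*l^2 + 7*l*z - 5*l - 2*z^2 + 2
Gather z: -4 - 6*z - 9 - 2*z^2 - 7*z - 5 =-2*z^2 - 13*z - 18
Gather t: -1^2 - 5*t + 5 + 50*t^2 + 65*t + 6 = 50*t^2 + 60*t + 10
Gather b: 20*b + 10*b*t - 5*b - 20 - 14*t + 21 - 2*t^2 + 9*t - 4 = b*(10*t + 15) - 2*t^2 - 5*t - 3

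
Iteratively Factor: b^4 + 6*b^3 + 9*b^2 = (b)*(b^3 + 6*b^2 + 9*b) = b*(b + 3)*(b^2 + 3*b) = b^2*(b + 3)*(b + 3)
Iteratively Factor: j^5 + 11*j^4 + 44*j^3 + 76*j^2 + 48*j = (j + 4)*(j^4 + 7*j^3 + 16*j^2 + 12*j) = j*(j + 4)*(j^3 + 7*j^2 + 16*j + 12) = j*(j + 2)*(j + 4)*(j^2 + 5*j + 6) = j*(j + 2)^2*(j + 4)*(j + 3)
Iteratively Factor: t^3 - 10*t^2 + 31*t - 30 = (t - 5)*(t^2 - 5*t + 6) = (t - 5)*(t - 3)*(t - 2)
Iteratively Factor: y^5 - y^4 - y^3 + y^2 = (y + 1)*(y^4 - 2*y^3 + y^2) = (y - 1)*(y + 1)*(y^3 - y^2) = (y - 1)^2*(y + 1)*(y^2) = y*(y - 1)^2*(y + 1)*(y)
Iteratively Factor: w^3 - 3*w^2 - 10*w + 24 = (w - 2)*(w^2 - w - 12) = (w - 2)*(w + 3)*(w - 4)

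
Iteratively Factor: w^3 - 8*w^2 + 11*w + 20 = (w - 4)*(w^2 - 4*w - 5) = (w - 5)*(w - 4)*(w + 1)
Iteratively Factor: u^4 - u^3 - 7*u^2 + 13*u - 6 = (u - 1)*(u^3 - 7*u + 6) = (u - 2)*(u - 1)*(u^2 + 2*u - 3) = (u - 2)*(u - 1)*(u + 3)*(u - 1)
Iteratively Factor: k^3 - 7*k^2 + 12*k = (k - 4)*(k^2 - 3*k) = (k - 4)*(k - 3)*(k)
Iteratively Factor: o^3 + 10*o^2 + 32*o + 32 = (o + 4)*(o^2 + 6*o + 8) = (o + 4)^2*(o + 2)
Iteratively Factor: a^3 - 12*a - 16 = (a + 2)*(a^2 - 2*a - 8) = (a - 4)*(a + 2)*(a + 2)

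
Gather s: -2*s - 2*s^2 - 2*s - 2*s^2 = -4*s^2 - 4*s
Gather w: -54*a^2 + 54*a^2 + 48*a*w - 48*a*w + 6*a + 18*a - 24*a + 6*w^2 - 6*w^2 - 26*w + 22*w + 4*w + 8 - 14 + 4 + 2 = 0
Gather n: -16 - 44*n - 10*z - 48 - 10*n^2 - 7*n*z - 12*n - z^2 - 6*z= -10*n^2 + n*(-7*z - 56) - z^2 - 16*z - 64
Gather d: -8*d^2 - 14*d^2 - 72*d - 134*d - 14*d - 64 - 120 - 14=-22*d^2 - 220*d - 198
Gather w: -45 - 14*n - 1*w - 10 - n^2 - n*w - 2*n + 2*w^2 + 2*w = -n^2 - 16*n + 2*w^2 + w*(1 - n) - 55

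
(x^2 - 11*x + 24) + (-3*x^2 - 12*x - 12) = -2*x^2 - 23*x + 12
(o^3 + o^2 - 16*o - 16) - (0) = o^3 + o^2 - 16*o - 16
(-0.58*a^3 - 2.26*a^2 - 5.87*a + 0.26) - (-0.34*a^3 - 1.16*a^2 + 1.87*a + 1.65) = -0.24*a^3 - 1.1*a^2 - 7.74*a - 1.39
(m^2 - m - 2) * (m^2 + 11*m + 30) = m^4 + 10*m^3 + 17*m^2 - 52*m - 60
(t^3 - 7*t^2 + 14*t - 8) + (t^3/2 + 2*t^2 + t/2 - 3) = 3*t^3/2 - 5*t^2 + 29*t/2 - 11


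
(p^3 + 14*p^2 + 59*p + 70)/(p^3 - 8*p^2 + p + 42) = (p^2 + 12*p + 35)/(p^2 - 10*p + 21)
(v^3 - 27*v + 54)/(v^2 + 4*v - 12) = (v^2 - 6*v + 9)/(v - 2)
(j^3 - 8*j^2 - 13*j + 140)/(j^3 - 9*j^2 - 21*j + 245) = (j^2 - j - 20)/(j^2 - 2*j - 35)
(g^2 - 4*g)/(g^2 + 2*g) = (g - 4)/(g + 2)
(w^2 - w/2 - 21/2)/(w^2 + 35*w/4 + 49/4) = 2*(2*w^2 - w - 21)/(4*w^2 + 35*w + 49)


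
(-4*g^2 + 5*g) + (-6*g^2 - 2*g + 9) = -10*g^2 + 3*g + 9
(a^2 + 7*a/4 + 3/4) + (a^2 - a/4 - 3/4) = 2*a^2 + 3*a/2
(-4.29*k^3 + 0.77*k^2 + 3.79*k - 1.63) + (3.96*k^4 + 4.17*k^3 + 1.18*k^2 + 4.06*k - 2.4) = 3.96*k^4 - 0.12*k^3 + 1.95*k^2 + 7.85*k - 4.03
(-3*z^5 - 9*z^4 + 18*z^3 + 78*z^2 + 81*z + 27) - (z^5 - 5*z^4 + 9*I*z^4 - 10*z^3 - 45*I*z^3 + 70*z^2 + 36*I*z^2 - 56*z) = -4*z^5 - 4*z^4 - 9*I*z^4 + 28*z^3 + 45*I*z^3 + 8*z^2 - 36*I*z^2 + 137*z + 27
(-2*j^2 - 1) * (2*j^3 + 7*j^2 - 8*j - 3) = -4*j^5 - 14*j^4 + 14*j^3 - j^2 + 8*j + 3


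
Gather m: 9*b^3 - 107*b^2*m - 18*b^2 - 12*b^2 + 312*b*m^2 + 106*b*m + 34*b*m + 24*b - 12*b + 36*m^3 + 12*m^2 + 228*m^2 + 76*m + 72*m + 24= 9*b^3 - 30*b^2 + 12*b + 36*m^3 + m^2*(312*b + 240) + m*(-107*b^2 + 140*b + 148) + 24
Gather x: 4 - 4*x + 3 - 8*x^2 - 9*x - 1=-8*x^2 - 13*x + 6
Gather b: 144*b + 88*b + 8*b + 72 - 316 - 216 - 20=240*b - 480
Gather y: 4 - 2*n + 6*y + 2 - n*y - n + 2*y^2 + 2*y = -3*n + 2*y^2 + y*(8 - n) + 6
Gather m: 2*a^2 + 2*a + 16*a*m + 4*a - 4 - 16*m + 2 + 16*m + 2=2*a^2 + 16*a*m + 6*a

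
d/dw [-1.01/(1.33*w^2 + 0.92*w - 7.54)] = (2.6866*w + 0.9292)/(1.33*w^2 + 0.92*w - 7.54)^2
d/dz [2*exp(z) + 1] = 2*exp(z)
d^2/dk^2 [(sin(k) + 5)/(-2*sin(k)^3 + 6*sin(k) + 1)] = (56*sin(k)^7 + 180*sin(k)^6 - 240*sin(k)^5 - 746*sin(k)^4 + 150*sin(k)^3 + 570*sin(k)^2 + 72*sin(k)*cos(k)^6 + 17*sin(k) + 360*cos(k)^6 - 12)/(-2*sin(k)^3 + 6*sin(k) + 1)^3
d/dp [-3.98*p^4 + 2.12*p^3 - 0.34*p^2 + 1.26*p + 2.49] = -15.92*p^3 + 6.36*p^2 - 0.68*p + 1.26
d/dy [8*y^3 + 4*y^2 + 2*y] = 24*y^2 + 8*y + 2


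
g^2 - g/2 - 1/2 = (g - 1)*(g + 1/2)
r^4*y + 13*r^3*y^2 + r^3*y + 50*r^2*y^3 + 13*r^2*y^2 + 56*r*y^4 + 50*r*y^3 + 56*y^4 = (r + 2*y)*(r + 4*y)*(r + 7*y)*(r*y + y)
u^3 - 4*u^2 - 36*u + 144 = (u - 6)*(u - 4)*(u + 6)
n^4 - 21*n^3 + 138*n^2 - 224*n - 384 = (n - 8)^2*(n - 6)*(n + 1)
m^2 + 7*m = m*(m + 7)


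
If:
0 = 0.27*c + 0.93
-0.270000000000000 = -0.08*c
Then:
No Solution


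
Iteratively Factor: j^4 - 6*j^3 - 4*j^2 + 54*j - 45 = (j - 3)*(j^3 - 3*j^2 - 13*j + 15) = (j - 3)*(j - 1)*(j^2 - 2*j - 15) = (j - 5)*(j - 3)*(j - 1)*(j + 3)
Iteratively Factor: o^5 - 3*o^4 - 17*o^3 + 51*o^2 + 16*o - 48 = (o - 4)*(o^4 + o^3 - 13*o^2 - o + 12) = (o - 4)*(o - 1)*(o^3 + 2*o^2 - 11*o - 12) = (o - 4)*(o - 1)*(o + 1)*(o^2 + o - 12) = (o - 4)*(o - 1)*(o + 1)*(o + 4)*(o - 3)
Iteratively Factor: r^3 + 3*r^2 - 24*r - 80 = (r - 5)*(r^2 + 8*r + 16) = (r - 5)*(r + 4)*(r + 4)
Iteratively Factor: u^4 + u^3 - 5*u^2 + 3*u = (u)*(u^3 + u^2 - 5*u + 3) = u*(u + 3)*(u^2 - 2*u + 1) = u*(u - 1)*(u + 3)*(u - 1)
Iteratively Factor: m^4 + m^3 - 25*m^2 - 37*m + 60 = (m - 5)*(m^3 + 6*m^2 + 5*m - 12) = (m - 5)*(m + 3)*(m^2 + 3*m - 4) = (m - 5)*(m + 3)*(m + 4)*(m - 1)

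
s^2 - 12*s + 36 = (s - 6)^2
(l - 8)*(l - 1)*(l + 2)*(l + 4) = l^4 - 3*l^3 - 38*l^2 - 24*l + 64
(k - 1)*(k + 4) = k^2 + 3*k - 4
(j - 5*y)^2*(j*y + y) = j^3*y - 10*j^2*y^2 + j^2*y + 25*j*y^3 - 10*j*y^2 + 25*y^3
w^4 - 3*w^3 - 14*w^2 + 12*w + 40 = (w - 5)*(w - 2)*(w + 2)^2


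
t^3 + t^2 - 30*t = t*(t - 5)*(t + 6)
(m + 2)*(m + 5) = m^2 + 7*m + 10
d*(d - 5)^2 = d^3 - 10*d^2 + 25*d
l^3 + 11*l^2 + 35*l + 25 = (l + 1)*(l + 5)^2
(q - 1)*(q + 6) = q^2 + 5*q - 6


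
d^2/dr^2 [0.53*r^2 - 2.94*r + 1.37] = 1.06000000000000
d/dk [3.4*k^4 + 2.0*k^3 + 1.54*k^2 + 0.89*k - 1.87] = 13.6*k^3 + 6.0*k^2 + 3.08*k + 0.89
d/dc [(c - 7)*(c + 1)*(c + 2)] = 3*c^2 - 8*c - 19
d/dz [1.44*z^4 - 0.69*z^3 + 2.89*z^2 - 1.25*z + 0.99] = 5.76*z^3 - 2.07*z^2 + 5.78*z - 1.25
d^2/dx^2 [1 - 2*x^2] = -4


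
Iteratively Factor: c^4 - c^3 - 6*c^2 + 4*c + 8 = (c - 2)*(c^3 + c^2 - 4*c - 4) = (c - 2)*(c + 1)*(c^2 - 4) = (c - 2)^2*(c + 1)*(c + 2)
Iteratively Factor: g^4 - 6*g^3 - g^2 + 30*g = (g + 2)*(g^3 - 8*g^2 + 15*g) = (g - 5)*(g + 2)*(g^2 - 3*g) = (g - 5)*(g - 3)*(g + 2)*(g)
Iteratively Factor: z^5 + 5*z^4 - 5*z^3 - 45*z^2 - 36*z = (z - 3)*(z^4 + 8*z^3 + 19*z^2 + 12*z) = (z - 3)*(z + 4)*(z^3 + 4*z^2 + 3*z) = z*(z - 3)*(z + 4)*(z^2 + 4*z + 3) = z*(z - 3)*(z + 3)*(z + 4)*(z + 1)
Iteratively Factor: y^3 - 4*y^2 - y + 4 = (y - 4)*(y^2 - 1) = (y - 4)*(y + 1)*(y - 1)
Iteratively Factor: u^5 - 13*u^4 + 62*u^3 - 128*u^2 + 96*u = (u - 2)*(u^4 - 11*u^3 + 40*u^2 - 48*u) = (u - 3)*(u - 2)*(u^3 - 8*u^2 + 16*u) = (u - 4)*(u - 3)*(u - 2)*(u^2 - 4*u) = u*(u - 4)*(u - 3)*(u - 2)*(u - 4)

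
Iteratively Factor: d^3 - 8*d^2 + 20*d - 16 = (d - 4)*(d^2 - 4*d + 4) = (d - 4)*(d - 2)*(d - 2)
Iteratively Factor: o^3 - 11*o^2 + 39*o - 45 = (o - 3)*(o^2 - 8*o + 15) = (o - 3)^2*(o - 5)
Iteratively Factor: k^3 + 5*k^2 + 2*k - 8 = (k + 2)*(k^2 + 3*k - 4) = (k - 1)*(k + 2)*(k + 4)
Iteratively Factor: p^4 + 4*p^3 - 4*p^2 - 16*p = (p - 2)*(p^3 + 6*p^2 + 8*p) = p*(p - 2)*(p^2 + 6*p + 8) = p*(p - 2)*(p + 2)*(p + 4)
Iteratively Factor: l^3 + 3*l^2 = (l + 3)*(l^2) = l*(l + 3)*(l)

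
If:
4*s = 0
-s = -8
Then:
No Solution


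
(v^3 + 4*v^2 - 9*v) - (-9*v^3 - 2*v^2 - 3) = 10*v^3 + 6*v^2 - 9*v + 3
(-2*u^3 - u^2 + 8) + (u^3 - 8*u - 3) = -u^3 - u^2 - 8*u + 5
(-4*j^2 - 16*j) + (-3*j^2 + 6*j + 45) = -7*j^2 - 10*j + 45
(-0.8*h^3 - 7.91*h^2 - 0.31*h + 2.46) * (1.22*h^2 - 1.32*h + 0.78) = -0.976*h^5 - 8.5942*h^4 + 9.439*h^3 - 2.7594*h^2 - 3.489*h + 1.9188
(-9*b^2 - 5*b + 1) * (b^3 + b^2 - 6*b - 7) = -9*b^5 - 14*b^4 + 50*b^3 + 94*b^2 + 29*b - 7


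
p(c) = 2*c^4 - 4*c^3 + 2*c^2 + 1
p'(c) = 8*c^3 - 12*c^2 + 4*c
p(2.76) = 48.19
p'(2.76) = 87.83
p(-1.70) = 43.14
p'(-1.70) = -80.78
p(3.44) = 141.91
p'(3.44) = 197.42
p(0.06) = 1.01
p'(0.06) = 0.20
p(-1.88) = 59.63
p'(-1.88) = -103.09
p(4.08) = 316.83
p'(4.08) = 359.90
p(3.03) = 76.67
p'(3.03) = 124.49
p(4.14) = 338.98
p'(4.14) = 378.55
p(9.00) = 10369.00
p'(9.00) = 4896.00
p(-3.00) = 289.00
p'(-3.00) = -336.00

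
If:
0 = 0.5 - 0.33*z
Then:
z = 1.52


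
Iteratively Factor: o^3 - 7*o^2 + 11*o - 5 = (o - 1)*(o^2 - 6*o + 5) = (o - 5)*(o - 1)*(o - 1)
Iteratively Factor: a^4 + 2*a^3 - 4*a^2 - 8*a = (a + 2)*(a^3 - 4*a) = a*(a + 2)*(a^2 - 4) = a*(a + 2)^2*(a - 2)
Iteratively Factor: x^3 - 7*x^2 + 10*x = (x - 2)*(x^2 - 5*x) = x*(x - 2)*(x - 5)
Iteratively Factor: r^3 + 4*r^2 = (r)*(r^2 + 4*r) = r^2*(r + 4)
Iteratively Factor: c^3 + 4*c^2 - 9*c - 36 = (c + 4)*(c^2 - 9) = (c + 3)*(c + 4)*(c - 3)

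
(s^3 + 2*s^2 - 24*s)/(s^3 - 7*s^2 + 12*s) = (s + 6)/(s - 3)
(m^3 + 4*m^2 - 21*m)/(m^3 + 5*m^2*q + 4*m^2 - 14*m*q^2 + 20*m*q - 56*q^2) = m*(m^2 + 4*m - 21)/(m^3 + 5*m^2*q + 4*m^2 - 14*m*q^2 + 20*m*q - 56*q^2)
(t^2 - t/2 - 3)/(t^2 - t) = (t^2 - t/2 - 3)/(t*(t - 1))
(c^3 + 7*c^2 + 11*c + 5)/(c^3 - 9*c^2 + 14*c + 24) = (c^2 + 6*c + 5)/(c^2 - 10*c + 24)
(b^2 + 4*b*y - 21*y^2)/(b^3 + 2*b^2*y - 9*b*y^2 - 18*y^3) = (b + 7*y)/(b^2 + 5*b*y + 6*y^2)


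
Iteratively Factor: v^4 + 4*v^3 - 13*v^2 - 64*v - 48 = (v + 3)*(v^3 + v^2 - 16*v - 16) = (v - 4)*(v + 3)*(v^2 + 5*v + 4) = (v - 4)*(v + 1)*(v + 3)*(v + 4)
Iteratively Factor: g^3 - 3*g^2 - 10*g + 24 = (g - 4)*(g^2 + g - 6) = (g - 4)*(g + 3)*(g - 2)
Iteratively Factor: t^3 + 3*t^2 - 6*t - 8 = (t + 1)*(t^2 + 2*t - 8) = (t - 2)*(t + 1)*(t + 4)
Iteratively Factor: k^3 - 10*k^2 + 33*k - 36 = (k - 3)*(k^2 - 7*k + 12) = (k - 3)^2*(k - 4)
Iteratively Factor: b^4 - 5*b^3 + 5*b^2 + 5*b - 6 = (b - 2)*(b^3 - 3*b^2 - b + 3) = (b - 2)*(b + 1)*(b^2 - 4*b + 3) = (b - 3)*(b - 2)*(b + 1)*(b - 1)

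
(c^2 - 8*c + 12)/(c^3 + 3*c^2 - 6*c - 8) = (c - 6)/(c^2 + 5*c + 4)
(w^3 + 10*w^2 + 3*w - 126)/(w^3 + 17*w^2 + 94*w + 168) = (w - 3)/(w + 4)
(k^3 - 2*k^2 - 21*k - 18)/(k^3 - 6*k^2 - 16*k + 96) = (k^2 + 4*k + 3)/(k^2 - 16)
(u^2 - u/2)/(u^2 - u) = (u - 1/2)/(u - 1)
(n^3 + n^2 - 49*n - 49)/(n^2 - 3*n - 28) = (n^2 + 8*n + 7)/(n + 4)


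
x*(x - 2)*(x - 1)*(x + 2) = x^4 - x^3 - 4*x^2 + 4*x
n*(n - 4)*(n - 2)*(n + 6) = n^4 - 28*n^2 + 48*n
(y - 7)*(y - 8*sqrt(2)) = y^2 - 8*sqrt(2)*y - 7*y + 56*sqrt(2)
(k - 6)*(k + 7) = k^2 + k - 42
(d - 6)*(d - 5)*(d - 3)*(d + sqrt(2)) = d^4 - 14*d^3 + sqrt(2)*d^3 - 14*sqrt(2)*d^2 + 63*d^2 - 90*d + 63*sqrt(2)*d - 90*sqrt(2)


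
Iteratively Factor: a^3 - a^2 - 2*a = (a)*(a^2 - a - 2) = a*(a - 2)*(a + 1)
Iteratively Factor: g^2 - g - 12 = (g - 4)*(g + 3)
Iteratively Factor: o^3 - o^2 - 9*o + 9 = (o - 1)*(o^2 - 9) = (o - 3)*(o - 1)*(o + 3)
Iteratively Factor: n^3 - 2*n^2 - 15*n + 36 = (n - 3)*(n^2 + n - 12) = (n - 3)^2*(n + 4)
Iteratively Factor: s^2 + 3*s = (s + 3)*(s)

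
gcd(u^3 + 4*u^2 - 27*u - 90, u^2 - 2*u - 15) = u^2 - 2*u - 15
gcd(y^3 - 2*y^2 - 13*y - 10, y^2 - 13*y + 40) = y - 5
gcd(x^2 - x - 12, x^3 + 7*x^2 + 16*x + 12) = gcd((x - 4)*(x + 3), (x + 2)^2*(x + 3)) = x + 3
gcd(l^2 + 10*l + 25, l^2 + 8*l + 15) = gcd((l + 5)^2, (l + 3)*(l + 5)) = l + 5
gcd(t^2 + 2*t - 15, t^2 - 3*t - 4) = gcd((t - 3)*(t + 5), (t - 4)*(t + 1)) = 1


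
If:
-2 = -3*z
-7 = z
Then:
No Solution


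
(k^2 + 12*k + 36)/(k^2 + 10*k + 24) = (k + 6)/(k + 4)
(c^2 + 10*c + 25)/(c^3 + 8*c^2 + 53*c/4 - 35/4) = 4*(c + 5)/(4*c^2 + 12*c - 7)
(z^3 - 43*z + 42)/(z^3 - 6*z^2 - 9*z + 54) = (z^2 + 6*z - 7)/(z^2 - 9)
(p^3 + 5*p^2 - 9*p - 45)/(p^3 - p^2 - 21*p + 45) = (p + 3)/(p - 3)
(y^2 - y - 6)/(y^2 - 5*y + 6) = (y + 2)/(y - 2)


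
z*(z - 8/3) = z^2 - 8*z/3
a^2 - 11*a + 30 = (a - 6)*(a - 5)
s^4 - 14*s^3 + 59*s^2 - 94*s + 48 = (s - 8)*(s - 3)*(s - 2)*(s - 1)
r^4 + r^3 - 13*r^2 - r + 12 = (r - 3)*(r - 1)*(r + 1)*(r + 4)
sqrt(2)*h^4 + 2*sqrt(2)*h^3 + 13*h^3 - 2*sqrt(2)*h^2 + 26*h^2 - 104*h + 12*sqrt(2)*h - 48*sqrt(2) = (h - 2)*(h + 4)*(h + 6*sqrt(2))*(sqrt(2)*h + 1)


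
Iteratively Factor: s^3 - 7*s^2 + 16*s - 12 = (s - 3)*(s^2 - 4*s + 4) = (s - 3)*(s - 2)*(s - 2)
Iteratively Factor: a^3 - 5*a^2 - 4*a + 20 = (a - 2)*(a^2 - 3*a - 10) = (a - 5)*(a - 2)*(a + 2)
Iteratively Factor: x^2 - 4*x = (x - 4)*(x)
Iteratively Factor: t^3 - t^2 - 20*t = (t - 5)*(t^2 + 4*t) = t*(t - 5)*(t + 4)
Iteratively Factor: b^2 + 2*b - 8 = (b + 4)*(b - 2)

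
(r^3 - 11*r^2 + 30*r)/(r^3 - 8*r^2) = (r^2 - 11*r + 30)/(r*(r - 8))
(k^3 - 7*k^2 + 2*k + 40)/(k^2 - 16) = (k^2 - 3*k - 10)/(k + 4)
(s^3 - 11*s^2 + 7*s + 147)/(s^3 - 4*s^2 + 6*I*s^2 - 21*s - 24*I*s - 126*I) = (s - 7)/(s + 6*I)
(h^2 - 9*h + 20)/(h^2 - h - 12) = (h - 5)/(h + 3)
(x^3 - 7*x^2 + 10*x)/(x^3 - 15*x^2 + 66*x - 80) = x/(x - 8)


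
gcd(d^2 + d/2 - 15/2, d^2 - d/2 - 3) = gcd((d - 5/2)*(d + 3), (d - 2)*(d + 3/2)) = 1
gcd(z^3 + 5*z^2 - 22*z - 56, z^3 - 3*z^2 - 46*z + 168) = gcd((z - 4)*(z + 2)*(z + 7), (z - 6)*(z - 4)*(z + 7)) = z^2 + 3*z - 28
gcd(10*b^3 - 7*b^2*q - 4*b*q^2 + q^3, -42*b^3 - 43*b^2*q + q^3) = 1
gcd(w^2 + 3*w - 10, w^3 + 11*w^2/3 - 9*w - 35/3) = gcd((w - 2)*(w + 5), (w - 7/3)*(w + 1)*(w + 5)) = w + 5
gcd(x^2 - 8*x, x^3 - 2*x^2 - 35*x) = x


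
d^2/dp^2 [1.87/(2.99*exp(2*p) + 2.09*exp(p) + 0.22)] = (1.87*(5.98*exp(p) + 2.09)*(11.96*exp(p) + 4.18)*exp(p) - (22.3652*exp(p) + 3.9083)*(2.99*exp(2*p) + 2.09*exp(p) + 0.22))*exp(p)/(2.99*exp(2*p) + 2.09*exp(p) + 0.22)^3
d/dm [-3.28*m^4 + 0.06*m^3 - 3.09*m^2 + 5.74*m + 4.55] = -13.12*m^3 + 0.18*m^2 - 6.18*m + 5.74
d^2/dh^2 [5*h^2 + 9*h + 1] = 10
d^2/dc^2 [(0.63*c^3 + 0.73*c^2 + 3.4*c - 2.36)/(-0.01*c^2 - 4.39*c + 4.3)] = (-1.0842021724855e-19*c^5 + 5.55111512312578e-17*c^4 - 24.273612*c^3 + 71.168136*c^2 - 70.147776*c - 64.191728)/(1.0e-6*c^6 + 0.001317*c^5 + 0.576873*c^4 + 83.471899*c^3 - 248.05539*c^2 + 243.5133*c - 79.507)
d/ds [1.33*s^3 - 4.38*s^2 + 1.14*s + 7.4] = 3.99*s^2 - 8.76*s + 1.14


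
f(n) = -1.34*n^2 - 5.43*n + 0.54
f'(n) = -2.68*n - 5.43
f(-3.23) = 4.10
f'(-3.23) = 3.23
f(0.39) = -1.78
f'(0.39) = -6.48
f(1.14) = -7.39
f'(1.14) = -8.49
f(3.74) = -38.51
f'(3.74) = -15.45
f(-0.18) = 1.47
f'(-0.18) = -4.95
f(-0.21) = 1.62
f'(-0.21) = -4.87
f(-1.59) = 5.79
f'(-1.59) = -1.17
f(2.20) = -17.89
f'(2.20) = -11.33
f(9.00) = -156.87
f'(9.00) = -29.55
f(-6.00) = -15.12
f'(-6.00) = 10.65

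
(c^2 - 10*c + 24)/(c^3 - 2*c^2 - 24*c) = (c - 4)/(c*(c + 4))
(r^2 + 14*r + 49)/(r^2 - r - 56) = (r + 7)/(r - 8)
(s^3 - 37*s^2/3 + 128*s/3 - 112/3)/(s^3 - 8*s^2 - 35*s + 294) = (s^2 - 16*s/3 + 16/3)/(s^2 - s - 42)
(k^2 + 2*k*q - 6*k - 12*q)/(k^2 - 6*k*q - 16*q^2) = (6 - k)/(-k + 8*q)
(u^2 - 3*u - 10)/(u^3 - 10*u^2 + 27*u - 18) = (u^2 - 3*u - 10)/(u^3 - 10*u^2 + 27*u - 18)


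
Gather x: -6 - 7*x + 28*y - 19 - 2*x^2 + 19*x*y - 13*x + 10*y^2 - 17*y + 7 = -2*x^2 + x*(19*y - 20) + 10*y^2 + 11*y - 18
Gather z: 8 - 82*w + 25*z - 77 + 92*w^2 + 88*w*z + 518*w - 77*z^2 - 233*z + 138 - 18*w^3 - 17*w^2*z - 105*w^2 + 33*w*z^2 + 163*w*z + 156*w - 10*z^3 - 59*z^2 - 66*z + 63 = -18*w^3 - 13*w^2 + 592*w - 10*z^3 + z^2*(33*w - 136) + z*(-17*w^2 + 251*w - 274) + 132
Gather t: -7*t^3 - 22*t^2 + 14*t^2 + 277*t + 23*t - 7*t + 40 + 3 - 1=-7*t^3 - 8*t^2 + 293*t + 42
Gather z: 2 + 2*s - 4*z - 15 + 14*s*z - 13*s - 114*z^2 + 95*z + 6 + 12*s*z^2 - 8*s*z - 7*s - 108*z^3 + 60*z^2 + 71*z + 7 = -18*s - 108*z^3 + z^2*(12*s - 54) + z*(6*s + 162)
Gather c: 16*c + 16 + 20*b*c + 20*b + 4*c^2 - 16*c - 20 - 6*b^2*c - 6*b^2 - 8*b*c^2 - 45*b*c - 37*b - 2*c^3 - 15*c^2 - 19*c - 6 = -6*b^2 - 17*b - 2*c^3 + c^2*(-8*b - 11) + c*(-6*b^2 - 25*b - 19) - 10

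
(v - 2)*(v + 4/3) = v^2 - 2*v/3 - 8/3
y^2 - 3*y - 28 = (y - 7)*(y + 4)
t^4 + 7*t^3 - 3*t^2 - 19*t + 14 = (t - 1)^2*(t + 2)*(t + 7)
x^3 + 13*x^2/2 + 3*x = x*(x + 1/2)*(x + 6)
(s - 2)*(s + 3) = s^2 + s - 6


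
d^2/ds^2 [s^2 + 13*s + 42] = 2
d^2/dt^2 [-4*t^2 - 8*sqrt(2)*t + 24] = -8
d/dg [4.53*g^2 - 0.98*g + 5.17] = 9.06*g - 0.98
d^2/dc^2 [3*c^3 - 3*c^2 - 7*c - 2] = 18*c - 6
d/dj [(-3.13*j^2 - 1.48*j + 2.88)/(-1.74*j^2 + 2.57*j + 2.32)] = (-10.6193*j^2 - 4.5008*j - 10.8352)/(3.0276*j^4 - 8.9436*j^3 - 1.4687*j^2 + 11.9248*j + 5.3824)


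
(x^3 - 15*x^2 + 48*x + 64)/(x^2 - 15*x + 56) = (x^2 - 7*x - 8)/(x - 7)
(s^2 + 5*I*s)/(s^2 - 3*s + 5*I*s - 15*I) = s/(s - 3)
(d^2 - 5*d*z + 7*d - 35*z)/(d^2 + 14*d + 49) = (d - 5*z)/(d + 7)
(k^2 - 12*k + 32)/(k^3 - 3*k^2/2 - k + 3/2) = 2*(k^2 - 12*k + 32)/(2*k^3 - 3*k^2 - 2*k + 3)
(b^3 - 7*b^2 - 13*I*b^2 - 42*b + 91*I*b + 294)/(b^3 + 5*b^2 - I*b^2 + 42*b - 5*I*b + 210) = (b^2 - b*(7 + 6*I) + 42*I)/(b^2 + b*(5 + 6*I) + 30*I)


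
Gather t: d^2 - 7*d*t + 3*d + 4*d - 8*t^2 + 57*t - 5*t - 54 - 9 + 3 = d^2 + 7*d - 8*t^2 + t*(52 - 7*d) - 60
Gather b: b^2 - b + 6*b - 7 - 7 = b^2 + 5*b - 14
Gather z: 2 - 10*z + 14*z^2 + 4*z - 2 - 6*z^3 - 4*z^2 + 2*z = -6*z^3 + 10*z^2 - 4*z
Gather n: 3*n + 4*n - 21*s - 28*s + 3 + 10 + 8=7*n - 49*s + 21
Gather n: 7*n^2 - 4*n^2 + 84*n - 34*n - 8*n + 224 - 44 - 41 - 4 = 3*n^2 + 42*n + 135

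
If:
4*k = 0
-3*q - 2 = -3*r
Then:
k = 0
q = r - 2/3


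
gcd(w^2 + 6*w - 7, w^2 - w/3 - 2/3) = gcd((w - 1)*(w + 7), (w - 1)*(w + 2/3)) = w - 1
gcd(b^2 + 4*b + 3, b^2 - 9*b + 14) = 1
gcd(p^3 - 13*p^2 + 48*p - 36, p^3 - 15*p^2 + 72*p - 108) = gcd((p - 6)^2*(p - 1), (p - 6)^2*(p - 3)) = p^2 - 12*p + 36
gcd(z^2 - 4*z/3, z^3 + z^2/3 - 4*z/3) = z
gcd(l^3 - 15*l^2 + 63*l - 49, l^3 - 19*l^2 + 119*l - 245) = l^2 - 14*l + 49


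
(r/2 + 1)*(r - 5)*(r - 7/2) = r^3/2 - 13*r^2/4 + r/4 + 35/2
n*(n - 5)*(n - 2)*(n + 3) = n^4 - 4*n^3 - 11*n^2 + 30*n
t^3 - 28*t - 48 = (t - 6)*(t + 2)*(t + 4)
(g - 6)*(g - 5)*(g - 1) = g^3 - 12*g^2 + 41*g - 30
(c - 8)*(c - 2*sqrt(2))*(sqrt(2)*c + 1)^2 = 2*c^4 - 16*c^3 - 2*sqrt(2)*c^3 - 7*c^2 + 16*sqrt(2)*c^2 - 2*sqrt(2)*c + 56*c + 16*sqrt(2)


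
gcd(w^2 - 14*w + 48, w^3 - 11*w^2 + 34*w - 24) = w - 6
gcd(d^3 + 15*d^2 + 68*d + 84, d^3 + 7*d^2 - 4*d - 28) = d^2 + 9*d + 14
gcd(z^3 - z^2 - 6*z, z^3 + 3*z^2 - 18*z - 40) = z + 2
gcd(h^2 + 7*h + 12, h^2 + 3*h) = h + 3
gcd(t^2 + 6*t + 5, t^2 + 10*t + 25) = t + 5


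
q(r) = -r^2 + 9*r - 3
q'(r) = 9 - 2*r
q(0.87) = 4.07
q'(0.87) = 7.26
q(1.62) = 8.96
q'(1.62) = 5.76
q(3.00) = 15.00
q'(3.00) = 3.00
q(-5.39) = -80.56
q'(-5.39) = 19.78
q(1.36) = 7.39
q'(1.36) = 6.28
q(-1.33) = -16.74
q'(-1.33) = 11.66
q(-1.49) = -18.63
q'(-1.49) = 11.98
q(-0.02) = -3.18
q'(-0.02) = 9.04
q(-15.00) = -363.00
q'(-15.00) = 39.00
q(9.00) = -3.00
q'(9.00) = -9.00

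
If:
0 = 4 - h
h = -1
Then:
No Solution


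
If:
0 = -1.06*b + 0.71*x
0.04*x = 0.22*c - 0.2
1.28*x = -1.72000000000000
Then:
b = -0.90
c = 0.66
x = -1.34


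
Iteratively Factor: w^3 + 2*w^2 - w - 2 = (w - 1)*(w^2 + 3*w + 2) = (w - 1)*(w + 1)*(w + 2)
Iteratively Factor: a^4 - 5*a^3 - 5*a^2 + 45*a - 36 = (a + 3)*(a^3 - 8*a^2 + 19*a - 12) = (a - 1)*(a + 3)*(a^2 - 7*a + 12) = (a - 4)*(a - 1)*(a + 3)*(a - 3)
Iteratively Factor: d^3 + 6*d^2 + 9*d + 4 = (d + 1)*(d^2 + 5*d + 4) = (d + 1)^2*(d + 4)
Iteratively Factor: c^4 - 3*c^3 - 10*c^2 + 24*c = (c)*(c^3 - 3*c^2 - 10*c + 24) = c*(c + 3)*(c^2 - 6*c + 8) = c*(c - 2)*(c + 3)*(c - 4)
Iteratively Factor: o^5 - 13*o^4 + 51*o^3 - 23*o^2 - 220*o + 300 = (o - 5)*(o^4 - 8*o^3 + 11*o^2 + 32*o - 60) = (o - 5)*(o - 3)*(o^3 - 5*o^2 - 4*o + 20) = (o - 5)^2*(o - 3)*(o^2 - 4) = (o - 5)^2*(o - 3)*(o + 2)*(o - 2)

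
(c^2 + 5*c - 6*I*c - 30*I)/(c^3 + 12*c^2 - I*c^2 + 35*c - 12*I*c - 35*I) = (c - 6*I)/(c^2 + c*(7 - I) - 7*I)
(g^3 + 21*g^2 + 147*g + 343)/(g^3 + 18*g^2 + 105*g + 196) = (g + 7)/(g + 4)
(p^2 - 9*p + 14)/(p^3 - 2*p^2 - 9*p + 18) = (p - 7)/(p^2 - 9)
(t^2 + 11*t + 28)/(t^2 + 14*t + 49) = (t + 4)/(t + 7)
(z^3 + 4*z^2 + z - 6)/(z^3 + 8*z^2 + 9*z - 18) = (z + 2)/(z + 6)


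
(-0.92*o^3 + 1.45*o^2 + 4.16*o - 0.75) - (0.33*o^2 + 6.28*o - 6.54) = -0.92*o^3 + 1.12*o^2 - 2.12*o + 5.79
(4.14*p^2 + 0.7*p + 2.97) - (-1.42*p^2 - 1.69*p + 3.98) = 5.56*p^2 + 2.39*p - 1.01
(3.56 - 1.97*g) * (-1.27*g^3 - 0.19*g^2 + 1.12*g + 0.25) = 2.5019*g^4 - 4.1469*g^3 - 2.8828*g^2 + 3.4947*g + 0.89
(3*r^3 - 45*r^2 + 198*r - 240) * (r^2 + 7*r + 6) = 3*r^5 - 24*r^4 - 99*r^3 + 876*r^2 - 492*r - 1440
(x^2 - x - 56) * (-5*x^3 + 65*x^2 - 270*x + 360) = -5*x^5 + 70*x^4 - 55*x^3 - 3010*x^2 + 14760*x - 20160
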